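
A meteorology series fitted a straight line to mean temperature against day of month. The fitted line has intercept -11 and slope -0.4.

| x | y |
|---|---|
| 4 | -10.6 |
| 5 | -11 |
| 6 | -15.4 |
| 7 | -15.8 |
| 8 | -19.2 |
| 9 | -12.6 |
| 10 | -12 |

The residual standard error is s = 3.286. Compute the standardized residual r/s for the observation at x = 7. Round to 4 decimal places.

ŷ = -11 − 0.4·7 = -13.8
r = -15.8 − (-13.8) = -2
r/s = -2 / 3.286 = -0.6086

-0.6086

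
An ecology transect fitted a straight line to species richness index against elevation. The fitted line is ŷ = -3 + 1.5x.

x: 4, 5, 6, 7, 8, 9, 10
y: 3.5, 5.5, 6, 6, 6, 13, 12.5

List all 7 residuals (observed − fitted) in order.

0.5, 1, 0, -1.5, -3, 2.5, 0.5

x=4: ŷ = -3 + 1.5·4 = 3; r = 3.5 − 3 = 0.5
x=5: ŷ = -3 + 1.5·5 = 4.5; r = 5.5 − 4.5 = 1
x=6: ŷ = -3 + 1.5·6 = 6; r = 6 − 6 = 0
x=7: ŷ = -3 + 1.5·7 = 7.5; r = 6 − 7.5 = -1.5
x=8: ŷ = -3 + 1.5·8 = 9; r = 6 − 9 = -3
x=9: ŷ = -3 + 1.5·9 = 10.5; r = 13 − 10.5 = 2.5
x=10: ŷ = -3 + 1.5·10 = 12; r = 12.5 − 12 = 0.5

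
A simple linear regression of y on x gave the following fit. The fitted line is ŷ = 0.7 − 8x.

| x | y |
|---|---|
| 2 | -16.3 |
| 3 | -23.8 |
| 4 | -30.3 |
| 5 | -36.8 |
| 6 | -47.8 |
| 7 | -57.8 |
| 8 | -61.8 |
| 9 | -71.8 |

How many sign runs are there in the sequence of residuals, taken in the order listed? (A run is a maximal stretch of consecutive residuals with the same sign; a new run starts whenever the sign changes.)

5 runs

x=2: ŷ = 0.7 − 8·2 = -15.3; e = -16.3 − (-15.3) = -1
x=3: ŷ = 0.7 − 8·3 = -23.3; e = -23.8 − (-23.3) = -0.5
x=4: ŷ = 0.7 − 8·4 = -31.3; e = -30.3 − (-31.3) = 1
x=5: ŷ = 0.7 − 8·5 = -39.3; e = -36.8 − (-39.3) = 2.5
x=6: ŷ = 0.7 − 8·6 = -47.3; e = -47.8 − (-47.3) = -0.5
x=7: ŷ = 0.7 − 8·7 = -55.3; e = -57.8 − (-55.3) = -2.5
x=8: ŷ = 0.7 − 8·8 = -63.3; e = -61.8 − (-63.3) = 1.5
x=9: ŷ = 0.7 − 8·9 = -71.3; e = -71.8 − (-71.3) = -0.5
Signs: − − + + − − + −
Runs: −×2, +×2, −×2, +×1, −×1 → 5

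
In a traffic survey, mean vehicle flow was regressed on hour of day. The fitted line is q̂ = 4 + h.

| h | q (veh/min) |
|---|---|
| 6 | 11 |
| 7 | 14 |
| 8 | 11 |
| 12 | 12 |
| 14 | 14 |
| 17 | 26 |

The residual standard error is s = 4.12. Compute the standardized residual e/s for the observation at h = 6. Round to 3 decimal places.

q̂ = 4 + 6 = 10
e = 11 − 10 = 1
e/s = 1 / 4.12 = 0.243

0.243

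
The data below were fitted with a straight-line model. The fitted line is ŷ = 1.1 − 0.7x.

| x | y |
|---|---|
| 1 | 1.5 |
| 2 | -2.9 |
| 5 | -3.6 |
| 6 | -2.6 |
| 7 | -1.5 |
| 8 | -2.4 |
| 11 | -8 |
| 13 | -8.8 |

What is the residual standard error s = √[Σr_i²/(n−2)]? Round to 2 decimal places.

s = 1.91

x=1: ŷ = 1.1 − 0.7·1 = 0.4; r = 1.5 − 0.4 = 1.1
x=2: ŷ = 1.1 − 0.7·2 = -0.3; r = -2.9 − (-0.3) = -2.6
x=5: ŷ = 1.1 − 0.7·5 = -2.4; r = -3.6 − (-2.4) = -1.2
x=6: ŷ = 1.1 − 0.7·6 = -3.1; r = -2.6 − (-3.1) = 0.5
x=7: ŷ = 1.1 − 0.7·7 = -3.8; r = -1.5 − (-3.8) = 2.3
x=8: ŷ = 1.1 − 0.7·8 = -4.5; r = -2.4 − (-4.5) = 2.1
x=11: ŷ = 1.1 − 0.7·11 = -6.6; r = -8 − (-6.6) = -1.4
x=13: ŷ = 1.1 − 0.7·13 = -8; r = -8.8 − (-8) = -0.8
SSE = 1.21 + 6.76 + 1.44 + 0.25 + 5.29 + 4.41 + 1.96 + 0.64 = 21.96
s = √(21.96/6) = √3.66 ≈ 1.91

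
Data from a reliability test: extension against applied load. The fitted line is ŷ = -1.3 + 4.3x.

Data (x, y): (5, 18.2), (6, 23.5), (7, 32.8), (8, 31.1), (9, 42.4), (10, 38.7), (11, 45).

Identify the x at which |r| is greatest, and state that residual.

x = 9, r = 5

x=5: ŷ = -1.3 + 4.3·5 = 20.2; r = 18.2 − 20.2 = -2
x=6: ŷ = -1.3 + 4.3·6 = 24.5; r = 23.5 − 24.5 = -1
x=7: ŷ = -1.3 + 4.3·7 = 28.8; r = 32.8 − 28.8 = 4
x=8: ŷ = -1.3 + 4.3·8 = 33.1; r = 31.1 − 33.1 = -2
x=9: ŷ = -1.3 + 4.3·9 = 37.4; r = 42.4 − 37.4 = 5
x=10: ŷ = -1.3 + 4.3·10 = 41.7; r = 38.7 − 41.7 = -3
x=11: ŷ = -1.3 + 4.3·11 = 46; r = 45 − 46 = -1
Largest |r| is 5 at x = 9, residual 5.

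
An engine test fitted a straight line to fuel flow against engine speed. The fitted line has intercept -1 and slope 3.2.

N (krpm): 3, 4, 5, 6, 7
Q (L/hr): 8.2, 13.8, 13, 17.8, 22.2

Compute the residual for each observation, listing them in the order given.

-0.4, 2, -2, -0.4, 0.8

N=3: ŷ = -1 + 3.2·3 = 8.6; r = 8.2 − 8.6 = -0.4
N=4: ŷ = -1 + 3.2·4 = 11.8; r = 13.8 − 11.8 = 2
N=5: ŷ = -1 + 3.2·5 = 15; r = 13 − 15 = -2
N=6: ŷ = -1 + 3.2·6 = 18.2; r = 17.8 − 18.2 = -0.4
N=7: ŷ = -1 + 3.2·7 = 21.4; r = 22.2 − 21.4 = 0.8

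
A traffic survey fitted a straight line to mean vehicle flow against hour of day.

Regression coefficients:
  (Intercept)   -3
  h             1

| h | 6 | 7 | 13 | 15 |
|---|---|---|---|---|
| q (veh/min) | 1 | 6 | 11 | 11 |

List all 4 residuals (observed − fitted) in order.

-2, 2, 1, -1

h=6: q̂ = -3 + 6 = 3; e = 1 − 3 = -2
h=7: q̂ = -3 + 7 = 4; e = 6 − 4 = 2
h=13: q̂ = -3 + 13 = 10; e = 11 − 10 = 1
h=15: q̂ = -3 + 15 = 12; e = 11 − 12 = -1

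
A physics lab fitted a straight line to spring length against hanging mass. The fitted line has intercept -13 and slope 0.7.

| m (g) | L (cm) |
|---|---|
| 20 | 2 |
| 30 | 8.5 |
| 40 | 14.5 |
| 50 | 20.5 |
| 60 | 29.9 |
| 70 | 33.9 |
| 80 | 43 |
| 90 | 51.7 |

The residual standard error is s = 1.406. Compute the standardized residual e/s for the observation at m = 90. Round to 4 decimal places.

1.2091

L̂ = -13 + 0.7·90 = 50
e = 51.7 − 50 = 1.7
e/s = 1.7 / 1.406 = 1.2091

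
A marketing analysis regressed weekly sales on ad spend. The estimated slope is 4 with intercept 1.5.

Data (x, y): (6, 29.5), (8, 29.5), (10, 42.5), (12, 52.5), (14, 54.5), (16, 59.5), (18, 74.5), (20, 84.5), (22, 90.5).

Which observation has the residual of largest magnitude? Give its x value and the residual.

x=6: ŷ = 1.5 + 4·6 = 25.5; e = 29.5 − 25.5 = 4
x=8: ŷ = 1.5 + 4·8 = 33.5; e = 29.5 − 33.5 = -4
x=10: ŷ = 1.5 + 4·10 = 41.5; e = 42.5 − 41.5 = 1
x=12: ŷ = 1.5 + 4·12 = 49.5; e = 52.5 − 49.5 = 3
x=14: ŷ = 1.5 + 4·14 = 57.5; e = 54.5 − 57.5 = -3
x=16: ŷ = 1.5 + 4·16 = 65.5; e = 59.5 − 65.5 = -6
x=18: ŷ = 1.5 + 4·18 = 73.5; e = 74.5 − 73.5 = 1
x=20: ŷ = 1.5 + 4·20 = 81.5; e = 84.5 − 81.5 = 3
x=22: ŷ = 1.5 + 4·22 = 89.5; e = 90.5 − 89.5 = 1
Largest |e| is 6 at x = 16, residual -6.

x = 16, e = -6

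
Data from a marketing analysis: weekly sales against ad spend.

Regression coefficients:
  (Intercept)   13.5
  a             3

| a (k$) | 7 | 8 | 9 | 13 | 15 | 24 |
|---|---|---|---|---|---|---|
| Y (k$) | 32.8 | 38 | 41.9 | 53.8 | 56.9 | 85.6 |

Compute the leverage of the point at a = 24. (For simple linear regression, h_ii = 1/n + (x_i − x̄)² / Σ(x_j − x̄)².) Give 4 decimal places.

ā = (7 + 8 + 9 + 13 + 15 + 24)/6 = 12.6667
Σ(a − ā)² = 32.1111 + 21.7778 + 13.4444 + 0.111111 + 5.44444 + 128.444 = 201.333
h = 1/6 + (11.3333)²/201.333 = 0.166667 + 0.637969 = 0.8046

h = 0.8046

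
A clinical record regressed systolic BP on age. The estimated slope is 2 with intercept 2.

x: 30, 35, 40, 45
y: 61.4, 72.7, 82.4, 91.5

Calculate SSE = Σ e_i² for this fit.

x=30: ŷ = 2 + 2·30 = 62; e = 61.4 − 62 = -0.6
x=35: ŷ = 2 + 2·35 = 72; e = 72.7 − 72 = 0.7
x=40: ŷ = 2 + 2·40 = 82; e = 82.4 − 82 = 0.4
x=45: ŷ = 2 + 2·45 = 92; e = 91.5 − 92 = -0.5
SSE = 0.36 + 0.49 + 0.16 + 0.25 = 1.26

SSE = 1.26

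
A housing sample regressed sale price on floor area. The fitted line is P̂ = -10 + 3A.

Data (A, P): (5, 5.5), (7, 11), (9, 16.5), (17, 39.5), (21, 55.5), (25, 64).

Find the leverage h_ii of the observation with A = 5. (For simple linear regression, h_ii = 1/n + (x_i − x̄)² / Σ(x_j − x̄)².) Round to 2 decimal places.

h = 0.41

Ā = (5 + 7 + 9 + 17 + 21 + 25)/6 = 14
Σ(A − Ā)² = 81 + 49 + 25 + 9 + 49 + 121 = 334
h = 1/6 + (-9)²/334 = 0.166667 + 0.242515 = 0.41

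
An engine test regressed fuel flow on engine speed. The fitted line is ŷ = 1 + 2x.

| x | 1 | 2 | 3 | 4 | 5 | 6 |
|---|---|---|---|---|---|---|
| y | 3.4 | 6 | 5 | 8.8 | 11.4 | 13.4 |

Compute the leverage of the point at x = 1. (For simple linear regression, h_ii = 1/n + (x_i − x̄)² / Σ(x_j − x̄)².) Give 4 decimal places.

h = 0.5238

x̄ = (1 + 2 + 3 + 4 + 5 + 6)/6 = 3.5
Σ(x − x̄)² = 6.25 + 2.25 + 0.25 + 0.25 + 2.25 + 6.25 = 17.5
h = 1/6 + (-2.5)²/17.5 = 0.166667 + 0.357143 = 0.5238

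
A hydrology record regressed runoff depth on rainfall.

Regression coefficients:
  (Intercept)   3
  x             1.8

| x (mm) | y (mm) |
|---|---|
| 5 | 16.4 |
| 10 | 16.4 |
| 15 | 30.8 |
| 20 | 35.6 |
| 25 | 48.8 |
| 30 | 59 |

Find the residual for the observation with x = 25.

e = 0.8

ŷ = 3 + 1.8·25 = 48
e = 48.8 − 48 = 0.8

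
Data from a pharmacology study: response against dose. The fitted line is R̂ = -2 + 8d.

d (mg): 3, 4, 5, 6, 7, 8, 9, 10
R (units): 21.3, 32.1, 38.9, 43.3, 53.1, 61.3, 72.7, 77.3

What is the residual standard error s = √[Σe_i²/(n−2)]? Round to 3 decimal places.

d=3: R̂ = -2 + 8·3 = 22; e = 21.3 − 22 = -0.7
d=4: R̂ = -2 + 8·4 = 30; e = 32.1 − 30 = 2.1
d=5: R̂ = -2 + 8·5 = 38; e = 38.9 − 38 = 0.9
d=6: R̂ = -2 + 8·6 = 46; e = 43.3 − 46 = -2.7
d=7: R̂ = -2 + 8·7 = 54; e = 53.1 − 54 = -0.9
d=8: R̂ = -2 + 8·8 = 62; e = 61.3 − 62 = -0.7
d=9: R̂ = -2 + 8·9 = 70; e = 72.7 − 70 = 2.7
d=10: R̂ = -2 + 8·10 = 78; e = 77.3 − 78 = -0.7
SSE = 0.49 + 4.41 + 0.81 + 7.29 + 0.81 + 0.49 + 7.29 + 0.49 = 22.08
s = √(22.08/6) = √3.68 ≈ 1.918

s = 1.918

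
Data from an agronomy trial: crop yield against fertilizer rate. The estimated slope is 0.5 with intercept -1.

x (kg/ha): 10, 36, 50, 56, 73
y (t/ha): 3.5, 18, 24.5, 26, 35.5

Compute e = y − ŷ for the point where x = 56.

ŷ = -1 + 0.5·56 = 27
e = 26 − 27 = -1

e = -1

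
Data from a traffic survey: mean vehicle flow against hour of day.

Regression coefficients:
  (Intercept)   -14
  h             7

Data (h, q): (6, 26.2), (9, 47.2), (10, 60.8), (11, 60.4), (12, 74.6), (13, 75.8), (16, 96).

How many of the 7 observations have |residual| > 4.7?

1

h=6: q̂ = -14 + 7·6 = 28; r = 26.2 − 28 = -1.8
h=9: q̂ = -14 + 7·9 = 49; r = 47.2 − 49 = -1.8
h=10: q̂ = -14 + 7·10 = 56; r = 60.8 − 56 = 4.8
h=11: q̂ = -14 + 7·11 = 63; r = 60.4 − 63 = -2.6
h=12: q̂ = -14 + 7·12 = 70; r = 74.6 − 70 = 4.6
h=13: q̂ = -14 + 7·13 = 77; r = 75.8 − 77 = -1.2
h=16: q̂ = -14 + 7·16 = 98; r = 96 − 98 = -2
|r| > 4.7: h=10 (|r|=4.8) → 1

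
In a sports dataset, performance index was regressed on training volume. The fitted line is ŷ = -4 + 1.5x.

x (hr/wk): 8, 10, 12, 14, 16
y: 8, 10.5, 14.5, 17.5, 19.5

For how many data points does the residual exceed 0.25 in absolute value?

4

x=8: ŷ = -4 + 1.5·8 = 8; r = 8 − 8 = 0
x=10: ŷ = -4 + 1.5·10 = 11; r = 10.5 − 11 = -0.5
x=12: ŷ = -4 + 1.5·12 = 14; r = 14.5 − 14 = 0.5
x=14: ŷ = -4 + 1.5·14 = 17; r = 17.5 − 17 = 0.5
x=16: ŷ = -4 + 1.5·16 = 20; r = 19.5 − 20 = -0.5
|r| > 0.25: x=10 (|r|=0.5), x=12 (|r|=0.5), x=14 (|r|=0.5), x=16 (|r|=0.5) → 4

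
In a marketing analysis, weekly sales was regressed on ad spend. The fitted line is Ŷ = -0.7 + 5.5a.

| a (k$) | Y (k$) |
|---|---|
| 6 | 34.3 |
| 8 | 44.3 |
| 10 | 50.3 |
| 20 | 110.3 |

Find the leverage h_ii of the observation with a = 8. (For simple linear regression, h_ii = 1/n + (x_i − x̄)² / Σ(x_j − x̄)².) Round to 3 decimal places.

h = 0.328

ā = (6 + 8 + 10 + 20)/4 = 11
Σ(a − ā)² = 25 + 9 + 1 + 81 = 116
h = 1/4 + (-3)²/116 = 0.25 + 0.0775862 = 0.328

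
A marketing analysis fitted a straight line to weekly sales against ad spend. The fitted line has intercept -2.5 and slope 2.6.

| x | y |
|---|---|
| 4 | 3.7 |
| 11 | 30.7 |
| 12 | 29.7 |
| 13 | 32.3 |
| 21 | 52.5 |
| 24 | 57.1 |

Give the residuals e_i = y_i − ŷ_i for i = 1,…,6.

x=4: ŷ = -2.5 + 2.6·4 = 7.9; e = 3.7 − 7.9 = -4.2
x=11: ŷ = -2.5 + 2.6·11 = 26.1; e = 30.7 − 26.1 = 4.6
x=12: ŷ = -2.5 + 2.6·12 = 28.7; e = 29.7 − 28.7 = 1
x=13: ŷ = -2.5 + 2.6·13 = 31.3; e = 32.3 − 31.3 = 1
x=21: ŷ = -2.5 + 2.6·21 = 52.1; e = 52.5 − 52.1 = 0.4
x=24: ŷ = -2.5 + 2.6·24 = 59.9; e = 57.1 − 59.9 = -2.8

-4.2, 4.6, 1, 1, 0.4, -2.8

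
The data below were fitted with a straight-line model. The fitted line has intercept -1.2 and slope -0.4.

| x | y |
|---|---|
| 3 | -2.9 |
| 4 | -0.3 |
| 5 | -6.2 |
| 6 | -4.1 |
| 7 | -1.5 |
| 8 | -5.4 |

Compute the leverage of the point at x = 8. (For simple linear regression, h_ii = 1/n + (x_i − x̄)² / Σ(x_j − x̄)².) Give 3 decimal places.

h = 0.524

x̄ = (3 + 4 + 5 + 6 + 7 + 8)/6 = 5.5
Σ(x − x̄)² = 6.25 + 2.25 + 0.25 + 0.25 + 2.25 + 6.25 = 17.5
h = 1/6 + (2.5)²/17.5 = 0.166667 + 0.357143 = 0.524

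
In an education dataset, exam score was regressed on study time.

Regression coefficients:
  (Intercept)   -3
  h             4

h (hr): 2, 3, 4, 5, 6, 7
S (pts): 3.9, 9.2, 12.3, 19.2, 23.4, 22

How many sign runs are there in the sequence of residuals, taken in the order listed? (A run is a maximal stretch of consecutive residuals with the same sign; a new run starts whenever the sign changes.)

h=2: ŷ = -3 + 4·2 = 5; e = 3.9 − 5 = -1.1
h=3: ŷ = -3 + 4·3 = 9; e = 9.2 − 9 = 0.2
h=4: ŷ = -3 + 4·4 = 13; e = 12.3 − 13 = -0.7
h=5: ŷ = -3 + 4·5 = 17; e = 19.2 − 17 = 2.2
h=6: ŷ = -3 + 4·6 = 21; e = 23.4 − 21 = 2.4
h=7: ŷ = -3 + 4·7 = 25; e = 22 − 25 = -3
Signs: − + − + + −
Runs: −×1, +×1, −×1, +×2, −×1 → 5

5 runs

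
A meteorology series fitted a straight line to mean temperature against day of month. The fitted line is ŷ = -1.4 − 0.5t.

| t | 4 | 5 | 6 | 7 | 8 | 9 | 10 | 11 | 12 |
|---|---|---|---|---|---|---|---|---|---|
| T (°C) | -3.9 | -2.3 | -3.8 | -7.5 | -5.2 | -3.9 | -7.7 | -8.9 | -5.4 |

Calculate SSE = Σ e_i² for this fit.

t=4: ŷ = -1.4 − 0.5·4 = -3.4; e = -3.9 − (-3.4) = -0.5
t=5: ŷ = -1.4 − 0.5·5 = -3.9; e = -2.3 − (-3.9) = 1.6
t=6: ŷ = -1.4 − 0.5·6 = -4.4; e = -3.8 − (-4.4) = 0.6
t=7: ŷ = -1.4 − 0.5·7 = -4.9; e = -7.5 − (-4.9) = -2.6
t=8: ŷ = -1.4 − 0.5·8 = -5.4; e = -5.2 − (-5.4) = 0.2
t=9: ŷ = -1.4 − 0.5·9 = -5.9; e = -3.9 − (-5.9) = 2
t=10: ŷ = -1.4 − 0.5·10 = -6.4; e = -7.7 − (-6.4) = -1.3
t=11: ŷ = -1.4 − 0.5·11 = -6.9; e = -8.9 − (-6.9) = -2
t=12: ŷ = -1.4 − 0.5·12 = -7.4; e = -5.4 − (-7.4) = 2
SSE = 0.25 + 2.56 + 0.36 + 6.76 + 0.04 + 4 + 1.69 + 4 + 4 = 23.66

SSE = 23.66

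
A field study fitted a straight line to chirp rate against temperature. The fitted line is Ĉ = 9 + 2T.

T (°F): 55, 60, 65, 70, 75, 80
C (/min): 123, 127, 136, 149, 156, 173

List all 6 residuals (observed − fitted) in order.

T=55: Ĉ = 9 + 2·55 = 119; e = 123 − 119 = 4
T=60: Ĉ = 9 + 2·60 = 129; e = 127 − 129 = -2
T=65: Ĉ = 9 + 2·65 = 139; e = 136 − 139 = -3
T=70: Ĉ = 9 + 2·70 = 149; e = 149 − 149 = 0
T=75: Ĉ = 9 + 2·75 = 159; e = 156 − 159 = -3
T=80: Ĉ = 9 + 2·80 = 169; e = 173 − 169 = 4

4, -2, -3, 0, -3, 4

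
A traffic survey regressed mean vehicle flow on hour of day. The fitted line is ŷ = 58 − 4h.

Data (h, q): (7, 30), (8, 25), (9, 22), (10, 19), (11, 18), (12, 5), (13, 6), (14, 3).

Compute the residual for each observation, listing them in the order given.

h=7: ŷ = 58 − 4·7 = 30; r = 30 − 30 = 0
h=8: ŷ = 58 − 4·8 = 26; r = 25 − 26 = -1
h=9: ŷ = 58 − 4·9 = 22; r = 22 − 22 = 0
h=10: ŷ = 58 − 4·10 = 18; r = 19 − 18 = 1
h=11: ŷ = 58 − 4·11 = 14; r = 18 − 14 = 4
h=12: ŷ = 58 − 4·12 = 10; r = 5 − 10 = -5
h=13: ŷ = 58 − 4·13 = 6; r = 6 − 6 = 0
h=14: ŷ = 58 − 4·14 = 2; r = 3 − 2 = 1

0, -1, 0, 1, 4, -5, 0, 1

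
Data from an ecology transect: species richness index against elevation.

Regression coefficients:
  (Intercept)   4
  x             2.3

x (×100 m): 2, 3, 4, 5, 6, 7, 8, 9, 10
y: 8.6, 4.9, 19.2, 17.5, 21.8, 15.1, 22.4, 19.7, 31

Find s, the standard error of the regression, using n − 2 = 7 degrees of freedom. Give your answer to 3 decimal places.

x=2: ŷ = 4 + 2.3·2 = 8.6; r = 8.6 − 8.6 = 0
x=3: ŷ = 4 + 2.3·3 = 10.9; r = 4.9 − 10.9 = -6
x=4: ŷ = 4 + 2.3·4 = 13.2; r = 19.2 − 13.2 = 6
x=5: ŷ = 4 + 2.3·5 = 15.5; r = 17.5 − 15.5 = 2
x=6: ŷ = 4 + 2.3·6 = 17.8; r = 21.8 − 17.8 = 4
x=7: ŷ = 4 + 2.3·7 = 20.1; r = 15.1 − 20.1 = -5
x=8: ŷ = 4 + 2.3·8 = 22.4; r = 22.4 − 22.4 = 0
x=9: ŷ = 4 + 2.3·9 = 24.7; r = 19.7 − 24.7 = -5
x=10: ŷ = 4 + 2.3·10 = 27; r = 31 − 27 = 4
SSE = 0 + 36 + 36 + 4 + 16 + 25 + 0 + 25 + 16 = 158
s = √(158/7) = √22.5714 ≈ 4.751

s = 4.751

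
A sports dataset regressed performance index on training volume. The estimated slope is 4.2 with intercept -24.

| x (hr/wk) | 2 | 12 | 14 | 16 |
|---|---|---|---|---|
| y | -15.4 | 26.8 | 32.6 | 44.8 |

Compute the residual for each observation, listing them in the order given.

x=2: ŷ = -24 + 4.2·2 = -15.6; r = -15.4 − (-15.6) = 0.2
x=12: ŷ = -24 + 4.2·12 = 26.4; r = 26.8 − 26.4 = 0.4
x=14: ŷ = -24 + 4.2·14 = 34.8; r = 32.6 − 34.8 = -2.2
x=16: ŷ = -24 + 4.2·16 = 43.2; r = 44.8 − 43.2 = 1.6

0.2, 0.4, -2.2, 1.6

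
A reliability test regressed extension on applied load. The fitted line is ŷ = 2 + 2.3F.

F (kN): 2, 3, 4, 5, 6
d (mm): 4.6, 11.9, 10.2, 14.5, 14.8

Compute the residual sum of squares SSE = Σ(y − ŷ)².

SSE = 16

F=2: ŷ = 2 + 2.3·2 = 6.6; e = 4.6 − 6.6 = -2
F=3: ŷ = 2 + 2.3·3 = 8.9; e = 11.9 − 8.9 = 3
F=4: ŷ = 2 + 2.3·4 = 11.2; e = 10.2 − 11.2 = -1
F=5: ŷ = 2 + 2.3·5 = 13.5; e = 14.5 − 13.5 = 1
F=6: ŷ = 2 + 2.3·6 = 15.8; e = 14.8 − 15.8 = -1
SSE = 4 + 9 + 1 + 1 + 1 = 16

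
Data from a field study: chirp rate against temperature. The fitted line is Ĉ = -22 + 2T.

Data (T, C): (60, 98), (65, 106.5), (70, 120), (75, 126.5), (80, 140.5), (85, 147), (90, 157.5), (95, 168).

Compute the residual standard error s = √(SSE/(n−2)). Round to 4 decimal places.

s = 1.6330

T=60: Ĉ = -22 + 2·60 = 98; e = 98 − 98 = 0
T=65: Ĉ = -22 + 2·65 = 108; e = 106.5 − 108 = -1.5
T=70: Ĉ = -22 + 2·70 = 118; e = 120 − 118 = 2
T=75: Ĉ = -22 + 2·75 = 128; e = 126.5 − 128 = -1.5
T=80: Ĉ = -22 + 2·80 = 138; e = 140.5 − 138 = 2.5
T=85: Ĉ = -22 + 2·85 = 148; e = 147 − 148 = -1
T=90: Ĉ = -22 + 2·90 = 158; e = 157.5 − 158 = -0.5
T=95: Ĉ = -22 + 2·95 = 168; e = 168 − 168 = 0
SSE = 0 + 2.25 + 4 + 2.25 + 6.25 + 1 + 0.25 + 0 = 16
s = √(16/6) = √2.66667 ≈ 1.6330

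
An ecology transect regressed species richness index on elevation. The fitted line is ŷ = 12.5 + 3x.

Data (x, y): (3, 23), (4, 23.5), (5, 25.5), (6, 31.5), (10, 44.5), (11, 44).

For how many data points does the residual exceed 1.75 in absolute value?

x=3: ŷ = 12.5 + 3·3 = 21.5; e = 23 − 21.5 = 1.5
x=4: ŷ = 12.5 + 3·4 = 24.5; e = 23.5 − 24.5 = -1
x=5: ŷ = 12.5 + 3·5 = 27.5; e = 25.5 − 27.5 = -2
x=6: ŷ = 12.5 + 3·6 = 30.5; e = 31.5 − 30.5 = 1
x=10: ŷ = 12.5 + 3·10 = 42.5; e = 44.5 − 42.5 = 2
x=11: ŷ = 12.5 + 3·11 = 45.5; e = 44 − 45.5 = -1.5
|e| > 1.75: x=5 (|e|=2), x=10 (|e|=2) → 2

2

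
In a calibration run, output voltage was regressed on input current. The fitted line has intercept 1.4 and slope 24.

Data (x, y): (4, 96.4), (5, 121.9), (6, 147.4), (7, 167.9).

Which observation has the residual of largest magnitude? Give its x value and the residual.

x=4: ŷ = 1.4 + 24·4 = 97.4; r = 96.4 − 97.4 = -1
x=5: ŷ = 1.4 + 24·5 = 121.4; r = 121.9 − 121.4 = 0.5
x=6: ŷ = 1.4 + 24·6 = 145.4; r = 147.4 − 145.4 = 2
x=7: ŷ = 1.4 + 24·7 = 169.4; r = 167.9 − 169.4 = -1.5
Largest |r| is 2 at x = 6, residual 2.

x = 6, r = 2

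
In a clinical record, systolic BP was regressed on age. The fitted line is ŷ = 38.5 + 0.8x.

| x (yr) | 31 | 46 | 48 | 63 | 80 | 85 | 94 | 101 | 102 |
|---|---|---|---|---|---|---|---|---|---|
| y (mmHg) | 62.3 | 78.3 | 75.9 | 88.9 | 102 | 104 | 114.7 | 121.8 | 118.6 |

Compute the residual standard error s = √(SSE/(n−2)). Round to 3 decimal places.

s = 1.964

x=31: ŷ = 38.5 + 0.8·31 = 63.3; r = 62.3 − 63.3 = -1
x=46: ŷ = 38.5 + 0.8·46 = 75.3; r = 78.3 − 75.3 = 3
x=48: ŷ = 38.5 + 0.8·48 = 76.9; r = 75.9 − 76.9 = -1
x=63: ŷ = 38.5 + 0.8·63 = 88.9; r = 88.9 − 88.9 = 0
x=80: ŷ = 38.5 + 0.8·80 = 102.5; r = 102 − 102.5 = -0.5
x=85: ŷ = 38.5 + 0.8·85 = 106.5; r = 104 − 106.5 = -2.5
x=94: ŷ = 38.5 + 0.8·94 = 113.7; r = 114.7 − 113.7 = 1
x=101: ŷ = 38.5 + 0.8·101 = 119.3; r = 121.8 − 119.3 = 2.5
x=102: ŷ = 38.5 + 0.8·102 = 120.1; r = 118.6 − 120.1 = -1.5
SSE = 1 + 9 + 1 + 0 + 0.25 + 6.25 + 1 + 6.25 + 2.25 = 27
s = √(27/7) = √3.85714 ≈ 1.964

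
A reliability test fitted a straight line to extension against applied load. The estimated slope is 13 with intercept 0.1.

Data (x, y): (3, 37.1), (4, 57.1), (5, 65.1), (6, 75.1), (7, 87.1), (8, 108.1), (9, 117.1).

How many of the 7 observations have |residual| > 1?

x=3: ŷ = 0.1 + 13·3 = 39.1; r = 37.1 − 39.1 = -2
x=4: ŷ = 0.1 + 13·4 = 52.1; r = 57.1 − 52.1 = 5
x=5: ŷ = 0.1 + 13·5 = 65.1; r = 65.1 − 65.1 = 0
x=6: ŷ = 0.1 + 13·6 = 78.1; r = 75.1 − 78.1 = -3
x=7: ŷ = 0.1 + 13·7 = 91.1; r = 87.1 − 91.1 = -4
x=8: ŷ = 0.1 + 13·8 = 104.1; r = 108.1 − 104.1 = 4
x=9: ŷ = 0.1 + 13·9 = 117.1; r = 117.1 − 117.1 = 0
|r| > 1: x=3 (|r|=2), x=4 (|r|=5), x=6 (|r|=3), x=7 (|r|=4), x=8 (|r|=4) → 5

5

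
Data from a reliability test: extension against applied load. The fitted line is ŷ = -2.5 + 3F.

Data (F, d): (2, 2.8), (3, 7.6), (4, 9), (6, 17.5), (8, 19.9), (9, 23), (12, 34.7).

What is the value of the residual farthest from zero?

F=2: ŷ = -2.5 + 3·2 = 3.5; e = 2.8 − 3.5 = -0.7
F=3: ŷ = -2.5 + 3·3 = 6.5; e = 7.6 − 6.5 = 1.1
F=4: ŷ = -2.5 + 3·4 = 9.5; e = 9 − 9.5 = -0.5
F=6: ŷ = -2.5 + 3·6 = 15.5; e = 17.5 − 15.5 = 2
F=8: ŷ = -2.5 + 3·8 = 21.5; e = 19.9 − 21.5 = -1.6
F=9: ŷ = -2.5 + 3·9 = 24.5; e = 23 − 24.5 = -1.5
F=12: ŷ = -2.5 + 3·12 = 33.5; e = 34.7 − 33.5 = 1.2
Largest |e| is 2 at F = 6, residual 2.

e = 2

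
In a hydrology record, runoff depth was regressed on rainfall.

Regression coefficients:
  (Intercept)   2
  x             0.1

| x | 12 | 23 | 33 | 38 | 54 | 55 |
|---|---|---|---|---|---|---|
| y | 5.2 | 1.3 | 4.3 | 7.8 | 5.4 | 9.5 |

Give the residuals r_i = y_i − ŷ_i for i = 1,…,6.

x=12: ŷ = 2 + 0.1·12 = 3.2; r = 5.2 − 3.2 = 2
x=23: ŷ = 2 + 0.1·23 = 4.3; r = 1.3 − 4.3 = -3
x=33: ŷ = 2 + 0.1·33 = 5.3; r = 4.3 − 5.3 = -1
x=38: ŷ = 2 + 0.1·38 = 5.8; r = 7.8 − 5.8 = 2
x=54: ŷ = 2 + 0.1·54 = 7.4; r = 5.4 − 7.4 = -2
x=55: ŷ = 2 + 0.1·55 = 7.5; r = 9.5 − 7.5 = 2

2, -3, -1, 2, -2, 2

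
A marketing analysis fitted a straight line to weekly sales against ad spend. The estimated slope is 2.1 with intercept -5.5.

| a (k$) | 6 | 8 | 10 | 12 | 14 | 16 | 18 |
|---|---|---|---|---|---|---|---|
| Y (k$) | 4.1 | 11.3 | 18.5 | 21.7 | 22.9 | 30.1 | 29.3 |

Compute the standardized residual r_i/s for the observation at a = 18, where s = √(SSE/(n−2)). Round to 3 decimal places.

-1.118

a=6: Ŷ = -5.5 + 2.1·6 = 7.1; r = 4.1 − 7.1 = -3
a=8: Ŷ = -5.5 + 2.1·8 = 11.3; r = 11.3 − 11.3 = 0
a=10: Ŷ = -5.5 + 2.1·10 = 15.5; r = 18.5 − 15.5 = 3
a=12: Ŷ = -5.5 + 2.1·12 = 19.7; r = 21.7 − 19.7 = 2
a=14: Ŷ = -5.5 + 2.1·14 = 23.9; r = 22.9 − 23.9 = -1
a=16: Ŷ = -5.5 + 2.1·16 = 28.1; r = 30.1 − 28.1 = 2
a=18: Ŷ = -5.5 + 2.1·18 = 32.3; r = 29.3 − 32.3 = -3
SSE = 9 + 0 + 9 + 4 + 1 + 4 + 9 = 36
s = √(36/5) = 2.68328
r/s = -3 / 2.68328 = -1.118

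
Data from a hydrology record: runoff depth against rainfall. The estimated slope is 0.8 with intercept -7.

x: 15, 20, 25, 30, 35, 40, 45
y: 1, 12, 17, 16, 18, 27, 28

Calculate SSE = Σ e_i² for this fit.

SSE = 56

x=15: ŷ = -7 + 0.8·15 = 5; e = 1 − 5 = -4
x=20: ŷ = -7 + 0.8·20 = 9; e = 12 − 9 = 3
x=25: ŷ = -7 + 0.8·25 = 13; e = 17 − 13 = 4
x=30: ŷ = -7 + 0.8·30 = 17; e = 16 − 17 = -1
x=35: ŷ = -7 + 0.8·35 = 21; e = 18 − 21 = -3
x=40: ŷ = -7 + 0.8·40 = 25; e = 27 − 25 = 2
x=45: ŷ = -7 + 0.8·45 = 29; e = 28 − 29 = -1
SSE = 16 + 9 + 16 + 1 + 9 + 4 + 1 = 56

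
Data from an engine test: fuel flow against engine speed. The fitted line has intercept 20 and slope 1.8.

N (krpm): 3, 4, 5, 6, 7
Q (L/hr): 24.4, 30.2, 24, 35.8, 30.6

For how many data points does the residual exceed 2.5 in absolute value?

N=3: Q̂ = 20 + 1.8·3 = 25.4; e = 24.4 − 25.4 = -1
N=4: Q̂ = 20 + 1.8·4 = 27.2; e = 30.2 − 27.2 = 3
N=5: Q̂ = 20 + 1.8·5 = 29; e = 24 − 29 = -5
N=6: Q̂ = 20 + 1.8·6 = 30.8; e = 35.8 − 30.8 = 5
N=7: Q̂ = 20 + 1.8·7 = 32.6; e = 30.6 − 32.6 = -2
|e| > 2.5: N=4 (|e|=3), N=5 (|e|=5), N=6 (|e|=5) → 3

3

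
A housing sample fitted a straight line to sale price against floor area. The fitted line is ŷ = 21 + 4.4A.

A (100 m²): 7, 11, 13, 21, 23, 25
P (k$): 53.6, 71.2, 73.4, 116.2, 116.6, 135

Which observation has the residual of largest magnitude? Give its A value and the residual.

A = 23, r = -5.6

A=7: ŷ = 21 + 4.4·7 = 51.8; r = 53.6 − 51.8 = 1.8
A=11: ŷ = 21 + 4.4·11 = 69.4; r = 71.2 − 69.4 = 1.8
A=13: ŷ = 21 + 4.4·13 = 78.2; r = 73.4 − 78.2 = -4.8
A=21: ŷ = 21 + 4.4·21 = 113.4; r = 116.2 − 113.4 = 2.8
A=23: ŷ = 21 + 4.4·23 = 122.2; r = 116.6 − 122.2 = -5.6
A=25: ŷ = 21 + 4.4·25 = 131; r = 135 − 131 = 4
Largest |r| is 5.6 at A = 23, residual -5.6.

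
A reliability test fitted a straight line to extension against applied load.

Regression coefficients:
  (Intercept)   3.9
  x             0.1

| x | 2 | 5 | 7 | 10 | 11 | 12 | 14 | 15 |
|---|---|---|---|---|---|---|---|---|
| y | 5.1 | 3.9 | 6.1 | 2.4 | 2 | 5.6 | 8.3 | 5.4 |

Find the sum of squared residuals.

x=2: ŷ = 3.9 + 0.1·2 = 4.1; r = 5.1 − 4.1 = 1
x=5: ŷ = 3.9 + 0.1·5 = 4.4; r = 3.9 − 4.4 = -0.5
x=7: ŷ = 3.9 + 0.1·7 = 4.6; r = 6.1 − 4.6 = 1.5
x=10: ŷ = 3.9 + 0.1·10 = 4.9; r = 2.4 − 4.9 = -2.5
x=11: ŷ = 3.9 + 0.1·11 = 5; r = 2 − 5 = -3
x=12: ŷ = 3.9 + 0.1·12 = 5.1; r = 5.6 − 5.1 = 0.5
x=14: ŷ = 3.9 + 0.1·14 = 5.3; r = 8.3 − 5.3 = 3
x=15: ŷ = 3.9 + 0.1·15 = 5.4; r = 5.4 − 5.4 = 0
SSE = 1 + 0.25 + 2.25 + 6.25 + 9 + 0.25 + 9 + 0 = 28

SSE = 28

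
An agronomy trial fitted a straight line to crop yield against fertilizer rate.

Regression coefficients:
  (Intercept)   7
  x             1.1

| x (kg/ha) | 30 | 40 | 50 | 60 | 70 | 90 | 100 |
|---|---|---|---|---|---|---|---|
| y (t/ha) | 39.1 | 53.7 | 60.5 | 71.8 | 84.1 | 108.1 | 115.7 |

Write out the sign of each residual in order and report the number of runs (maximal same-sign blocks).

5 runs

x=30: ŷ = 7 + 1.1·30 = 40; r = 39.1 − 40 = -0.9
x=40: ŷ = 7 + 1.1·40 = 51; r = 53.7 − 51 = 2.7
x=50: ŷ = 7 + 1.1·50 = 62; r = 60.5 − 62 = -1.5
x=60: ŷ = 7 + 1.1·60 = 73; r = 71.8 − 73 = -1.2
x=70: ŷ = 7 + 1.1·70 = 84; r = 84.1 − 84 = 0.1
x=90: ŷ = 7 + 1.1·90 = 106; r = 108.1 − 106 = 2.1
x=100: ŷ = 7 + 1.1·100 = 117; r = 115.7 − 117 = -1.3
Signs: − + − − + + −
Runs: −×1, +×1, −×2, +×2, −×1 → 5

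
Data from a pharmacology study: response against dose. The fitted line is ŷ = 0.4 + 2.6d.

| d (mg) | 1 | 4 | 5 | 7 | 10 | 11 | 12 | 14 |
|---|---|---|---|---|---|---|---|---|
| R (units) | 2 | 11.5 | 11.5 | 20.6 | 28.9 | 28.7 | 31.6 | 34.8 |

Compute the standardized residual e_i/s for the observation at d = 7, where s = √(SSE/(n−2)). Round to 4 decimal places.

d=1: ŷ = 0.4 + 2.6·1 = 3; e = 2 − 3 = -1
d=4: ŷ = 0.4 + 2.6·4 = 10.8; e = 11.5 − 10.8 = 0.7
d=5: ŷ = 0.4 + 2.6·5 = 13.4; e = 11.5 − 13.4 = -1.9
d=7: ŷ = 0.4 + 2.6·7 = 18.6; e = 20.6 − 18.6 = 2
d=10: ŷ = 0.4 + 2.6·10 = 26.4; e = 28.9 − 26.4 = 2.5
d=11: ŷ = 0.4 + 2.6·11 = 29; e = 28.7 − 29 = -0.3
d=12: ŷ = 0.4 + 2.6·12 = 31.6; e = 31.6 − 31.6 = 0
d=14: ŷ = 0.4 + 2.6·14 = 36.8; e = 34.8 − 36.8 = -2
SSE = 1 + 0.49 + 3.61 + 4 + 6.25 + 0.09 + 0 + 4 = 19.44
s = √(19.44/6) = 1.8
e/s = 2 / 1.8 = 1.1111

1.1111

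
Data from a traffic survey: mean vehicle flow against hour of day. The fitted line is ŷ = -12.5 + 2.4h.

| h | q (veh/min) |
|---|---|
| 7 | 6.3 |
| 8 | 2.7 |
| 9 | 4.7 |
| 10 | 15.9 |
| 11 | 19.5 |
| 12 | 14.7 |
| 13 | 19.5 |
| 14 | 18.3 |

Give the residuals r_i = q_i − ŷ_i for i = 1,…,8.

h=7: ŷ = -12.5 + 2.4·7 = 4.3; r = 6.3 − 4.3 = 2
h=8: ŷ = -12.5 + 2.4·8 = 6.7; r = 2.7 − 6.7 = -4
h=9: ŷ = -12.5 + 2.4·9 = 9.1; r = 4.7 − 9.1 = -4.4
h=10: ŷ = -12.5 + 2.4·10 = 11.5; r = 15.9 − 11.5 = 4.4
h=11: ŷ = -12.5 + 2.4·11 = 13.9; r = 19.5 − 13.9 = 5.6
h=12: ŷ = -12.5 + 2.4·12 = 16.3; r = 14.7 − 16.3 = -1.6
h=13: ŷ = -12.5 + 2.4·13 = 18.7; r = 19.5 − 18.7 = 0.8
h=14: ŷ = -12.5 + 2.4·14 = 21.1; r = 18.3 − 21.1 = -2.8

2, -4, -4.4, 4.4, 5.6, -1.6, 0.8, -2.8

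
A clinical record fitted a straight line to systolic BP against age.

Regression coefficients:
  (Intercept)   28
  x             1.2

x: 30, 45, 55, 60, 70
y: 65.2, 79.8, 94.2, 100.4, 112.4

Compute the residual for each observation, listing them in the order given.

1.2, -2.2, 0.2, 0.4, 0.4

x=30: ŷ = 28 + 1.2·30 = 64; e = 65.2 − 64 = 1.2
x=45: ŷ = 28 + 1.2·45 = 82; e = 79.8 − 82 = -2.2
x=55: ŷ = 28 + 1.2·55 = 94; e = 94.2 − 94 = 0.2
x=60: ŷ = 28 + 1.2·60 = 100; e = 100.4 − 100 = 0.4
x=70: ŷ = 28 + 1.2·70 = 112; e = 112.4 − 112 = 0.4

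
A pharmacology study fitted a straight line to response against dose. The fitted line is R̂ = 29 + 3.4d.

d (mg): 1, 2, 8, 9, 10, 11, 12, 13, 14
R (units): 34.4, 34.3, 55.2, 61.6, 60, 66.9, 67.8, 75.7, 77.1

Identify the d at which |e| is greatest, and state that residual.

d = 10, e = -3

d=1: R̂ = 29 + 3.4·1 = 32.4; e = 34.4 − 32.4 = 2
d=2: R̂ = 29 + 3.4·2 = 35.8; e = 34.3 − 35.8 = -1.5
d=8: R̂ = 29 + 3.4·8 = 56.2; e = 55.2 − 56.2 = -1
d=9: R̂ = 29 + 3.4·9 = 59.6; e = 61.6 − 59.6 = 2
d=10: R̂ = 29 + 3.4·10 = 63; e = 60 − 63 = -3
d=11: R̂ = 29 + 3.4·11 = 66.4; e = 66.9 − 66.4 = 0.5
d=12: R̂ = 29 + 3.4·12 = 69.8; e = 67.8 − 69.8 = -2
d=13: R̂ = 29 + 3.4·13 = 73.2; e = 75.7 − 73.2 = 2.5
d=14: R̂ = 29 + 3.4·14 = 76.6; e = 77.1 − 76.6 = 0.5
Largest |e| is 3 at d = 10, residual -3.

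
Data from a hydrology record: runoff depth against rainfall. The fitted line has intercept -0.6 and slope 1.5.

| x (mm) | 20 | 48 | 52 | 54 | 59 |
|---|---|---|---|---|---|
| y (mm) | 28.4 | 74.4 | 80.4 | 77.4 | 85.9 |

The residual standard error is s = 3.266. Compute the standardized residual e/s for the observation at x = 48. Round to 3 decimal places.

ŷ = -0.6 + 1.5·48 = 71.4
e = 74.4 − 71.4 = 3
e/s = 3 / 3.266 = 0.919

0.919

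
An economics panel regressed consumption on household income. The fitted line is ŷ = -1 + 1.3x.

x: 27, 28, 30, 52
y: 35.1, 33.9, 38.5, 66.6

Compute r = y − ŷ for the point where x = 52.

ŷ = -1 + 1.3·52 = 66.6
r = 66.6 − 66.6 = 0

r = 0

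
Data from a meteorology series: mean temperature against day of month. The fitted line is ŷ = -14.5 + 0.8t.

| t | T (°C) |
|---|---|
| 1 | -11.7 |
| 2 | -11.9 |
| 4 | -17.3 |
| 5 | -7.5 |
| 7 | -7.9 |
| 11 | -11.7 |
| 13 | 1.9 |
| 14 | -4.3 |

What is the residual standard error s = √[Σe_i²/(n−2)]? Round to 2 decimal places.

t=1: ŷ = -14.5 + 0.8·1 = -13.7; e = -11.7 − (-13.7) = 2
t=2: ŷ = -14.5 + 0.8·2 = -12.9; e = -11.9 − (-12.9) = 1
t=4: ŷ = -14.5 + 0.8·4 = -11.3; e = -17.3 − (-11.3) = -6
t=5: ŷ = -14.5 + 0.8·5 = -10.5; e = -7.5 − (-10.5) = 3
t=7: ŷ = -14.5 + 0.8·7 = -8.9; e = -7.9 − (-8.9) = 1
t=11: ŷ = -14.5 + 0.8·11 = -5.7; e = -11.7 − (-5.7) = -6
t=13: ŷ = -14.5 + 0.8·13 = -4.1; e = 1.9 − (-4.1) = 6
t=14: ŷ = -14.5 + 0.8·14 = -3.3; e = -4.3 − (-3.3) = -1
SSE = 4 + 1 + 36 + 9 + 1 + 36 + 36 + 1 = 124
s = √(124/6) = √20.6667 ≈ 4.55

s = 4.55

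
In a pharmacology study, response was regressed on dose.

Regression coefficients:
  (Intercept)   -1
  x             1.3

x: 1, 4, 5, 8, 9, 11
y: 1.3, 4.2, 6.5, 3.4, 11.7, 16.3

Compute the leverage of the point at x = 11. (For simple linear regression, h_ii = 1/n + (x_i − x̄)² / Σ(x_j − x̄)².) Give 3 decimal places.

h = 0.490

x̄ = (1 + 4 + 5 + 8 + 9 + 11)/6 = 6.33333
Σ(x − x̄)² = 28.4444 + 5.44444 + 1.77778 + 2.77778 + 7.11111 + 21.7778 = 67.3333
h = 1/6 + (4.66667)²/67.3333 = 0.166667 + 0.323432 = 0.490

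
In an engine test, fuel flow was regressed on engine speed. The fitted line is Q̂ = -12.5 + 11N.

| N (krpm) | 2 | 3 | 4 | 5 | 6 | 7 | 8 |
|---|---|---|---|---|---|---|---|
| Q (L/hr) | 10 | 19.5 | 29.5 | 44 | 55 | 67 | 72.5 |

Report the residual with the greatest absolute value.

e = -3

N=2: Q̂ = -12.5 + 11·2 = 9.5; e = 10 − 9.5 = 0.5
N=3: Q̂ = -12.5 + 11·3 = 20.5; e = 19.5 − 20.5 = -1
N=4: Q̂ = -12.5 + 11·4 = 31.5; e = 29.5 − 31.5 = -2
N=5: Q̂ = -12.5 + 11·5 = 42.5; e = 44 − 42.5 = 1.5
N=6: Q̂ = -12.5 + 11·6 = 53.5; e = 55 − 53.5 = 1.5
N=7: Q̂ = -12.5 + 11·7 = 64.5; e = 67 − 64.5 = 2.5
N=8: Q̂ = -12.5 + 11·8 = 75.5; e = 72.5 − 75.5 = -3
Largest |e| is 3 at N = 8, residual -3.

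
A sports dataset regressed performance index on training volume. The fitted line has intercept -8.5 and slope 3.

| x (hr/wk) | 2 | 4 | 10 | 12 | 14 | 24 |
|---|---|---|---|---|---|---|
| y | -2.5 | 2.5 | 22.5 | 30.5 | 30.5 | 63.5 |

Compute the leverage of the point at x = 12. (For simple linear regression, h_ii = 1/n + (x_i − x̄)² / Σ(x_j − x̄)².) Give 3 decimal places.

x̄ = (2 + 4 + 10 + 12 + 14 + 24)/6 = 11
Σ(x − x̄)² = 81 + 49 + 1 + 1 + 9 + 169 = 310
h = 1/6 + (1)²/310 = 0.166667 + 0.00322581 = 0.170

h = 0.170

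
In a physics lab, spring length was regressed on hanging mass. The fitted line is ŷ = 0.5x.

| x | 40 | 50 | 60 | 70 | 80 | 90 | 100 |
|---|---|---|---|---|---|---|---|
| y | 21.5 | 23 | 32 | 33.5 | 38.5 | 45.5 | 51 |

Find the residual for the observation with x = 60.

e = 2

ŷ = 0.5·60 = 30
e = 32 − 30 = 2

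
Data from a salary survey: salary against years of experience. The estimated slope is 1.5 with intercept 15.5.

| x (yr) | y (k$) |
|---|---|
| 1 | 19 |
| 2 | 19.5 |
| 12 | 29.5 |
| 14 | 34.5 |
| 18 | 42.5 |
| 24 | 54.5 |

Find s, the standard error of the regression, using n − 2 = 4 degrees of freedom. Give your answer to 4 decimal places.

x=1: ŷ = 15.5 + 1.5·1 = 17; e = 19 − 17 = 2
x=2: ŷ = 15.5 + 1.5·2 = 18.5; e = 19.5 − 18.5 = 1
x=12: ŷ = 15.5 + 1.5·12 = 33.5; e = 29.5 − 33.5 = -4
x=14: ŷ = 15.5 + 1.5·14 = 36.5; e = 34.5 − 36.5 = -2
x=18: ŷ = 15.5 + 1.5·18 = 42.5; e = 42.5 − 42.5 = 0
x=24: ŷ = 15.5 + 1.5·24 = 51.5; e = 54.5 − 51.5 = 3
SSE = 4 + 1 + 16 + 4 + 0 + 9 = 34
s = √(34/4) = √8.5 ≈ 2.9155

s = 2.9155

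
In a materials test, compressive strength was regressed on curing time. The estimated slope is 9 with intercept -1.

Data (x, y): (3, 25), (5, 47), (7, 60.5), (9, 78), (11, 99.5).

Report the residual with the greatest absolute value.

x=3: ŷ = -1 + 9·3 = 26; r = 25 − 26 = -1
x=5: ŷ = -1 + 9·5 = 44; r = 47 − 44 = 3
x=7: ŷ = -1 + 9·7 = 62; r = 60.5 − 62 = -1.5
x=9: ŷ = -1 + 9·9 = 80; r = 78 − 80 = -2
x=11: ŷ = -1 + 9·11 = 98; r = 99.5 − 98 = 1.5
Largest |r| is 3 at x = 5, residual 3.

r = 3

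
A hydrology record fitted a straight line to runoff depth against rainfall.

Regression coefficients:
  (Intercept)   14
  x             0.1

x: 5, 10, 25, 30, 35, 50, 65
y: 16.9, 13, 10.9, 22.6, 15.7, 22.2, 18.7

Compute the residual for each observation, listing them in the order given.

2.4, -2, -5.6, 5.6, -1.8, 3.2, -1.8

x=5: ŷ = 14 + 0.1·5 = 14.5; r = 16.9 − 14.5 = 2.4
x=10: ŷ = 14 + 0.1·10 = 15; r = 13 − 15 = -2
x=25: ŷ = 14 + 0.1·25 = 16.5; r = 10.9 − 16.5 = -5.6
x=30: ŷ = 14 + 0.1·30 = 17; r = 22.6 − 17 = 5.6
x=35: ŷ = 14 + 0.1·35 = 17.5; r = 15.7 − 17.5 = -1.8
x=50: ŷ = 14 + 0.1·50 = 19; r = 22.2 − 19 = 3.2
x=65: ŷ = 14 + 0.1·65 = 20.5; r = 18.7 − 20.5 = -1.8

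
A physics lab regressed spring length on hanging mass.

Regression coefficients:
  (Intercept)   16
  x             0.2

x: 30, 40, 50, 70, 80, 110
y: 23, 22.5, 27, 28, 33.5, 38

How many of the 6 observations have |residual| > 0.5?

x=30: ŷ = 16 + 0.2·30 = 22; e = 23 − 22 = 1
x=40: ŷ = 16 + 0.2·40 = 24; e = 22.5 − 24 = -1.5
x=50: ŷ = 16 + 0.2·50 = 26; e = 27 − 26 = 1
x=70: ŷ = 16 + 0.2·70 = 30; e = 28 − 30 = -2
x=80: ŷ = 16 + 0.2·80 = 32; e = 33.5 − 32 = 1.5
x=110: ŷ = 16 + 0.2·110 = 38; e = 38 − 38 = 0
|e| > 0.5: x=30 (|e|=1), x=40 (|e|=1.5), x=50 (|e|=1), x=70 (|e|=2), x=80 (|e|=1.5) → 5

5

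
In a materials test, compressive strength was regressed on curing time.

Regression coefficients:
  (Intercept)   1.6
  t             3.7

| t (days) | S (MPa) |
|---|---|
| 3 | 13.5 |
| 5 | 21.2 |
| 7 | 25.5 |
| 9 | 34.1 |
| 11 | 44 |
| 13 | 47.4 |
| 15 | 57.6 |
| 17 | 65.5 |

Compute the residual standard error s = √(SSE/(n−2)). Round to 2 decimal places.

s = 1.63

t=3: Ŝ = 1.6 + 3.7·3 = 12.7; r = 13.5 − 12.7 = 0.8
t=5: Ŝ = 1.6 + 3.7·5 = 20.1; r = 21.2 − 20.1 = 1.1
t=7: Ŝ = 1.6 + 3.7·7 = 27.5; r = 25.5 − 27.5 = -2
t=9: Ŝ = 1.6 + 3.7·9 = 34.9; r = 34.1 − 34.9 = -0.8
t=11: Ŝ = 1.6 + 3.7·11 = 42.3; r = 44 − 42.3 = 1.7
t=13: Ŝ = 1.6 + 3.7·13 = 49.7; r = 47.4 − 49.7 = -2.3
t=15: Ŝ = 1.6 + 3.7·15 = 57.1; r = 57.6 − 57.1 = 0.5
t=17: Ŝ = 1.6 + 3.7·17 = 64.5; r = 65.5 − 64.5 = 1
SSE = 0.64 + 1.21 + 4 + 0.64 + 2.89 + 5.29 + 0.25 + 1 = 15.92
s = √(15.92/6) = √2.65333 ≈ 1.63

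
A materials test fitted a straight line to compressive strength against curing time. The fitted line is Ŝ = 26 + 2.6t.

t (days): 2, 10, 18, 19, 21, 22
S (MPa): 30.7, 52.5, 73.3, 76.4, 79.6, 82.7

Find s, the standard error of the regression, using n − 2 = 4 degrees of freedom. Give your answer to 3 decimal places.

s = 0.866

t=2: Ŝ = 26 + 2.6·2 = 31.2; e = 30.7 − 31.2 = -0.5
t=10: Ŝ = 26 + 2.6·10 = 52; e = 52.5 − 52 = 0.5
t=18: Ŝ = 26 + 2.6·18 = 72.8; e = 73.3 − 72.8 = 0.5
t=19: Ŝ = 26 + 2.6·19 = 75.4; e = 76.4 − 75.4 = 1
t=21: Ŝ = 26 + 2.6·21 = 80.6; e = 79.6 − 80.6 = -1
t=22: Ŝ = 26 + 2.6·22 = 83.2; e = 82.7 − 83.2 = -0.5
SSE = 0.25 + 0.25 + 0.25 + 1 + 1 + 0.25 = 3
s = √(3/4) = √0.75 ≈ 0.866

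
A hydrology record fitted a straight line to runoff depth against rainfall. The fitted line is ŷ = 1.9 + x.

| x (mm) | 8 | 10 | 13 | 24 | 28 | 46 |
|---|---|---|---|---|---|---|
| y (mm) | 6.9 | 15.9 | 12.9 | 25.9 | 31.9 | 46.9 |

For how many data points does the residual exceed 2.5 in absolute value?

x=8: ŷ = 1.9 + 8 = 9.9; r = 6.9 − 9.9 = -3
x=10: ŷ = 1.9 + 10 = 11.9; r = 15.9 − 11.9 = 4
x=13: ŷ = 1.9 + 13 = 14.9; r = 12.9 − 14.9 = -2
x=24: ŷ = 1.9 + 24 = 25.9; r = 25.9 − 25.9 = 0
x=28: ŷ = 1.9 + 28 = 29.9; r = 31.9 − 29.9 = 2
x=46: ŷ = 1.9 + 46 = 47.9; r = 46.9 − 47.9 = -1
|r| > 2.5: x=8 (|r|=3), x=10 (|r|=4) → 2

2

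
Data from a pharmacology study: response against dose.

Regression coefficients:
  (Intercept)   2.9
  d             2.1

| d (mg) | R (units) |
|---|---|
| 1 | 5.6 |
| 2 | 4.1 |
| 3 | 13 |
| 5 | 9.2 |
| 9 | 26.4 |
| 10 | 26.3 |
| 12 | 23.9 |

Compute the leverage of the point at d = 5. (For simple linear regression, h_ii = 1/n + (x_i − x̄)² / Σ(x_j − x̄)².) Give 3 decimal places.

d̄ = (1 + 2 + 3 + 5 + 9 + 10 + 12)/7 = 6
Σ(d − d̄)² = 25 + 16 + 9 + 1 + 9 + 16 + 36 = 112
h = 1/7 + (-1)²/112 = 0.142857 + 0.00892857 = 0.152

h = 0.152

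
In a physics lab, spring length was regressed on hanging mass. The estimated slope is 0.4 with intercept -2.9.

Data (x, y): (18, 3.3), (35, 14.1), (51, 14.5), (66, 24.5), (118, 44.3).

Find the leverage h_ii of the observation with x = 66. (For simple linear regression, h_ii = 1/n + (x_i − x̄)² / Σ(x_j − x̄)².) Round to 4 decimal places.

h = 0.2121

x̄ = (18 + 35 + 51 + 66 + 118)/5 = 57.6
Σ(x − x̄)² = 1568.16 + 510.76 + 43.56 + 70.56 + 3648.16 = 5841.2
h = 1/5 + (8.4)²/5841.2 = 0.2 + 0.0120797 = 0.2121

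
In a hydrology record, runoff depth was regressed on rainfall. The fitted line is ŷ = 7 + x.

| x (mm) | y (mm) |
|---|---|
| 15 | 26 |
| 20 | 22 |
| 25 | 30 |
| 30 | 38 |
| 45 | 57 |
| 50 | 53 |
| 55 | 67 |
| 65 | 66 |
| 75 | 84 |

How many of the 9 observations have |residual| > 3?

x=15: ŷ = 7 + 15 = 22; e = 26 − 22 = 4
x=20: ŷ = 7 + 20 = 27; e = 22 − 27 = -5
x=25: ŷ = 7 + 25 = 32; e = 30 − 32 = -2
x=30: ŷ = 7 + 30 = 37; e = 38 − 37 = 1
x=45: ŷ = 7 + 45 = 52; e = 57 − 52 = 5
x=50: ŷ = 7 + 50 = 57; e = 53 − 57 = -4
x=55: ŷ = 7 + 55 = 62; e = 67 − 62 = 5
x=65: ŷ = 7 + 65 = 72; e = 66 − 72 = -6
x=75: ŷ = 7 + 75 = 82; e = 84 − 82 = 2
|e| > 3: x=15 (|e|=4), x=20 (|e|=5), x=45 (|e|=5), x=50 (|e|=4), x=55 (|e|=5), x=65 (|e|=6) → 6

6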